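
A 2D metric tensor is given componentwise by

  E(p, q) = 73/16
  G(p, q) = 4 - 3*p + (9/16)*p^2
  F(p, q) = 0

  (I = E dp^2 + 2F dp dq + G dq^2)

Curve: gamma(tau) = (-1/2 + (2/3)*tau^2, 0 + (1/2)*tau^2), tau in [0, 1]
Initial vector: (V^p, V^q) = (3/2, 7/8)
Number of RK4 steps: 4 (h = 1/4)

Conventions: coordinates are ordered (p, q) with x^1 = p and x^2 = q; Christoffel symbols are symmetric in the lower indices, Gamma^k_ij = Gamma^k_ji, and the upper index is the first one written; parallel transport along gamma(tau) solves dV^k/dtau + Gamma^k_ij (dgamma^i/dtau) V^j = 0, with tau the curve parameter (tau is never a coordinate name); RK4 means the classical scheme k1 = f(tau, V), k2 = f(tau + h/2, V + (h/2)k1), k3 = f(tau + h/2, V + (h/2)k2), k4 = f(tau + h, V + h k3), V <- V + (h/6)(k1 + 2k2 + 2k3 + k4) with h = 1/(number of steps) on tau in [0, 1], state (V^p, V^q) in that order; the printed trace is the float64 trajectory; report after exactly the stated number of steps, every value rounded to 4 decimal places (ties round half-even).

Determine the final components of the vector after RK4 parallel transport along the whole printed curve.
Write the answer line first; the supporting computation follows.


Answer: V^p = 1.3070, V^q = 1.3898

gamma'(tau) = ((4/3)*tau, tau); f(tau, V)^k = -Gamma^k_ij(gamma(tau)) gamma'^i(tau) V^j; h = 1/4; intermediate values shown to 6 dp
curve data and Christoffel symbols at the stage parameters:
  tau = 0.000000: gamma = (-0.500000, 0.000000), gamma' = (0.000000, 0.000000); Gamma_ppp = 0.000000, Gamma_ppq = 0.000000, Gamma_pqq = 0.390411, Gamma_qpp = 0.000000, Gamma_qpq = -0.315789, Gamma_qqq = 0.000000
  tau = 0.125000: gamma = (-0.489583, 0.007812), gamma' = (0.166667, 0.125000); Gamma_ppp = 0.000000, Gamma_ppq = 0.000000, Gamma_pqq = 0.389127, Gamma_qpp = 0.000000, Gamma_qpq = -0.316832, Gamma_qqq = 0.000000
  tau = 0.250000: gamma = (-0.458333, 0.031250), gamma' = (0.333333, 0.250000); Gamma_ppp = 0.000000, Gamma_ppq = 0.000000, Gamma_pqq = 0.385274, Gamma_qpp = 0.000000, Gamma_qpq = -0.320000, Gamma_qqq = 0.000000
  tau = 0.375000: gamma = (-0.406250, 0.070312), gamma' = (0.500000, 0.375000); Gamma_ppp = 0.000000, Gamma_ppq = 0.000000, Gamma_pqq = 0.378853, Gamma_qpp = 0.000000, Gamma_qpq = -0.325424, Gamma_qqq = 0.000000
  tau = 0.500000: gamma = (-0.333333, 0.125000), gamma' = (0.666667, 0.500000); Gamma_ppp = 0.000000, Gamma_ppq = 0.000000, Gamma_pqq = 0.369863, Gamma_qpp = 0.000000, Gamma_qpq = -0.333333, Gamma_qqq = 0.000000
  tau = 0.625000: gamma = (-0.239583, 0.195312), gamma' = (0.833333, 0.625000); Gamma_ppp = 0.000000, Gamma_ppq = 0.000000, Gamma_pqq = 0.358305, Gamma_qpp = 0.000000, Gamma_qpq = -0.344086, Gamma_qqq = 0.000000
  tau = 0.750000: gamma = (-0.125000, 0.281250), gamma' = (1.000000, 0.750000); Gamma_ppp = 0.000000, Gamma_ppq = 0.000000, Gamma_pqq = 0.344178, Gamma_qpp = 0.000000, Gamma_qpq = -0.358209, Gamma_qqq = 0.000000
  tau = 0.875000: gamma = (0.010417, 0.382812), gamma' = (1.166667, 0.875000); Gamma_ppp = 0.000000, Gamma_ppq = 0.000000, Gamma_pqq = 0.327483, Gamma_qpp = 0.000000, Gamma_qpq = -0.376471, Gamma_qqq = 0.000000
  tau = 1.000000: gamma = (0.166667, 0.500000), gamma' = (1.333333, 1.000000); Gamma_ppp = 0.000000, Gamma_ppq = 0.000000, Gamma_pqq = 0.308219, Gamma_qpp = 0.000000, Gamma_qpq = -0.400000, Gamma_qqq = 0.000000
step 0: V^p = 1.5000, V^q = 0.8750
step 1: k1 = (0.000000, 0.000000), k2 = (-0.042561, 0.105611), k3 = (-0.043203, 0.106097), k4 = (-0.086833, 0.215299); V <- V + (h/6)(k1 + 2k2 + 2k3 + k4): V^p = 1.4892, V^q = 0.9016
step 2: k1 = (-0.086842, 0.215311), k2 = (-0.131916, 0.331495), k3 = (-0.133979, 0.333170), k4 = (-0.182140, 0.461491); V <- V + (h/6)(k1 + 2k2 + 2k3 + k4): V^p = 1.4559, V^q = 0.9852
step 3: k1 = (-0.182195, 0.461579), k2 = (-0.233547, 0.607232), k3 = (-0.237625, 0.611072), k4 = (-0.293748, 0.782800); V <- V + (h/6)(k1 + 2k2 + 2k3 + k4): V^p = 1.3968, V^q = 1.1386
step 4: k1 = (-0.293905, 0.783101), k2 = (-0.354306, 0.991086), k3 = (-0.361755, 1.000018), k4 = (-0.427987, 1.263111); V <- V + (h/6)(k1 + 2k2 + 2k3 + k4): V^p = 1.3070, V^q = 1.3898


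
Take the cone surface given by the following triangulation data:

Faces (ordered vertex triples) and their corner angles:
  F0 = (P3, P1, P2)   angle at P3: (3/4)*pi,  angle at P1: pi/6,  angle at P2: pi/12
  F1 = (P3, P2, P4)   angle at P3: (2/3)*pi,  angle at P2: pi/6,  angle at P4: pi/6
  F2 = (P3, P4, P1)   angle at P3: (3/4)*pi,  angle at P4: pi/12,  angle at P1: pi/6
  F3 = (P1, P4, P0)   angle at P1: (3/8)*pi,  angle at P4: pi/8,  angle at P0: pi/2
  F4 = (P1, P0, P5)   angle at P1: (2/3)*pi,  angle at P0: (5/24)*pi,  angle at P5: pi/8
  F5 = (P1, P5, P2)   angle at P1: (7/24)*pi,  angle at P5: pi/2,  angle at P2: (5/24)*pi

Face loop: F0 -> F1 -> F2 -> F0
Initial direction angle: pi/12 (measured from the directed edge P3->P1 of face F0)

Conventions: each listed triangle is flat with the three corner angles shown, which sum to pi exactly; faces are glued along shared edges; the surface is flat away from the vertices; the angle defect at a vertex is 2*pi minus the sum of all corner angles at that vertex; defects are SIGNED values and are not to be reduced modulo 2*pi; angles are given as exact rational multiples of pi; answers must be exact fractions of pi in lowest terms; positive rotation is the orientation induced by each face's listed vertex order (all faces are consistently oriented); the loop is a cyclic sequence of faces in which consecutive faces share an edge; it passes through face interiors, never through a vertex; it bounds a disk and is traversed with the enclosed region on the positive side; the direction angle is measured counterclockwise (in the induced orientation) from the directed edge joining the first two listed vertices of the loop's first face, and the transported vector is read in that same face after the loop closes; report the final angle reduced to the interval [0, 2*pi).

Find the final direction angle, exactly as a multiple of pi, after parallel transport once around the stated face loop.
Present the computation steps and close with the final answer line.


enclosed vertex P3: corner angles sum to (13/6)*pi, defect = 2*pi - (13/6)*pi = -pi/6
holonomy = initial angle + sum of enclosed defects (mod 2*pi), positive in the induced orientation
final angle = pi/12 - pi/6 = (23/12)*pi (mod 2*pi)

Answer: final direction angle = (23/12)*pi


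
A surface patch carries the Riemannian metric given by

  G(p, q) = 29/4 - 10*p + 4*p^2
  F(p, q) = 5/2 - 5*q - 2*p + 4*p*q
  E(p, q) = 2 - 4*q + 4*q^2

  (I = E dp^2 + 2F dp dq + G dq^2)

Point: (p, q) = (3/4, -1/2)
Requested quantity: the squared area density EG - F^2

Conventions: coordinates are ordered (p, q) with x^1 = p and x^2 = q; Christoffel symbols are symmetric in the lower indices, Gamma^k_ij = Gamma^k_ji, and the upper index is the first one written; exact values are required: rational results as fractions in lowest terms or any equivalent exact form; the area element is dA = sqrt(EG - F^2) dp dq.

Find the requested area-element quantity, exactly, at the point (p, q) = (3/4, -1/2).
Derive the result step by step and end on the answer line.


E = 5, F = 2, G = 2; EG - F^2 = 6

Answer: EG - F^2 = 6


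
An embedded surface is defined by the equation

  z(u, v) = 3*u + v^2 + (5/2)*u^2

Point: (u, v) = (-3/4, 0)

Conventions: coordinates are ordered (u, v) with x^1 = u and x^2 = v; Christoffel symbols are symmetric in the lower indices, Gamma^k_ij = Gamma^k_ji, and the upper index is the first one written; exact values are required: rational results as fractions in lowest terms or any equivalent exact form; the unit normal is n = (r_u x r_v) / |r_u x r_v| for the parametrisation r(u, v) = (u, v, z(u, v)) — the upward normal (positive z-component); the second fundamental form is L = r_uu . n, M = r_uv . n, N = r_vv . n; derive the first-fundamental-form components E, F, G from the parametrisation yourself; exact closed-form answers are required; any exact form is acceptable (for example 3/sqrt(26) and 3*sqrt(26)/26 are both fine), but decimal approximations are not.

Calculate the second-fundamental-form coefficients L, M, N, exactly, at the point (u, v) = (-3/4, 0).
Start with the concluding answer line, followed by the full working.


Answer: L = 4, M = 0, N = 8/5

z_u = -3/4, z_v = 0, z_uu = 5, z_uv = 0, z_vv = 2
E = 25/16, F = 0, G = 1; answer radicand W^2 = 25/16
unnormalised second-form numerators: l = 5, m = 0, n = 2; L = l/sqrt(25/16), and similarly M = m/sqrt(W^2), N = n/sqrt(W^2)


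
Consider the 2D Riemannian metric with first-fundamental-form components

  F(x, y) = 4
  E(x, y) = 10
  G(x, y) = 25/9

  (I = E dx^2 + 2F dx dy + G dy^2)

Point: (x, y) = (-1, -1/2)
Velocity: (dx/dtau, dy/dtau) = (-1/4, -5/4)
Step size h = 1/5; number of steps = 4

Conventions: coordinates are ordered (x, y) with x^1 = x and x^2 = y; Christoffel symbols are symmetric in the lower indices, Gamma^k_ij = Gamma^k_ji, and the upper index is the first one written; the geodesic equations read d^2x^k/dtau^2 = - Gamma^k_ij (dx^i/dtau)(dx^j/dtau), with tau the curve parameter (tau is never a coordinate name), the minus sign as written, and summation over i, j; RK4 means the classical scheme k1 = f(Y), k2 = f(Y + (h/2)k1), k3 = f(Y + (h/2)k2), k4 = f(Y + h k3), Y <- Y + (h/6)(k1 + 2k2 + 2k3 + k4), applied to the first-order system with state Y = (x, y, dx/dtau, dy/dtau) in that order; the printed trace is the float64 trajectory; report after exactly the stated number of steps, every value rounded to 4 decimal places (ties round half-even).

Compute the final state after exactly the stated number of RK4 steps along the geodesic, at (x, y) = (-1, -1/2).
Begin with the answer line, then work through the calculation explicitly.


Answer: x = -1.2000, y = -1.5000, dx/dtau = -0.2500, dy/dtau = -1.2500

f(Y) = (dx/dtau, dy/dtau, -Gamma^x_ij Y'^i Y'^j, -Gamma^y_ij Y'^i Y'^j) with the Gammas evaluated at the stage position; h = 0.200000; intermediate values shown to 6 dp
step 0: x = -1.0000, y = -0.5000, dx/dtau = -0.2500, dy/dtau = -1.2500
step 1:
  k1: at (x, y) = (-1.000000, -0.500000), (dx/dtau, dy/dtau) = (-0.250000, -1.250000); Gamma_xxx = 0.000000, Gamma_xxy = 0.000000, Gamma_xyy = 0.000000, Gamma_yxx = 0.000000, Gamma_yxy = 0.000000, Gamma_yyy = 0.000000; k1 = (-0.250000, -1.250000, 0.000000, 0.000000)
  k2: at (x, y) = (-1.025000, -0.625000), (dx/dtau, dy/dtau) = (-0.250000, -1.250000); Gamma_xxx = 0.000000, Gamma_xxy = 0.000000, Gamma_xyy = 0.000000, Gamma_yxx = 0.000000, Gamma_yxy = 0.000000, Gamma_yyy = 0.000000; k2 = (-0.250000, -1.250000, 0.000000, 0.000000)
  k3: at (x, y) = (-1.025000, -0.625000), (dx/dtau, dy/dtau) = (-0.250000, -1.250000); Gamma_xxx = 0.000000, Gamma_xxy = 0.000000, Gamma_xyy = 0.000000, Gamma_yxx = 0.000000, Gamma_yxy = 0.000000, Gamma_yyy = 0.000000; k3 = (-0.250000, -1.250000, 0.000000, 0.000000)
  k4: at (x, y) = (-1.050000, -0.750000), (dx/dtau, dy/dtau) = (-0.250000, -1.250000); Gamma_xxx = 0.000000, Gamma_xxy = 0.000000, Gamma_xyy = 0.000000, Gamma_yxx = 0.000000, Gamma_yxy = 0.000000, Gamma_yyy = 0.000000; k4 = (-0.250000, -1.250000, 0.000000, 0.000000)
  Y <- Y + (h/6)(k1 + 2k2 + 2k3 + k4): x = -1.0500, y = -0.7500, dx/dtau = -0.2500, dy/dtau = -1.2500
step 2:
  k1: at (x, y) = (-1.050000, -0.750000), (dx/dtau, dy/dtau) = (-0.250000, -1.250000); Gamma_xxx = 0.000000, Gamma_xxy = 0.000000, Gamma_xyy = 0.000000, Gamma_yxx = 0.000000, Gamma_yxy = 0.000000, Gamma_yyy = 0.000000; k1 = (-0.250000, -1.250000, 0.000000, 0.000000)
  k2: at (x, y) = (-1.075000, -0.875000), (dx/dtau, dy/dtau) = (-0.250000, -1.250000); Gamma_xxx = 0.000000, Gamma_xxy = 0.000000, Gamma_xyy = 0.000000, Gamma_yxx = 0.000000, Gamma_yxy = 0.000000, Gamma_yyy = 0.000000; k2 = (-0.250000, -1.250000, 0.000000, 0.000000)
  k3: at (x, y) = (-1.075000, -0.875000), (dx/dtau, dy/dtau) = (-0.250000, -1.250000); Gamma_xxx = 0.000000, Gamma_xxy = 0.000000, Gamma_xyy = 0.000000, Gamma_yxx = 0.000000, Gamma_yxy = 0.000000, Gamma_yyy = 0.000000; k3 = (-0.250000, -1.250000, 0.000000, 0.000000)
  k4: at (x, y) = (-1.100000, -1.000000), (dx/dtau, dy/dtau) = (-0.250000, -1.250000); Gamma_xxx = 0.000000, Gamma_xxy = 0.000000, Gamma_xyy = 0.000000, Gamma_yxx = 0.000000, Gamma_yxy = 0.000000, Gamma_yyy = 0.000000; k4 = (-0.250000, -1.250000, 0.000000, 0.000000)
  Y <- Y + (h/6)(k1 + 2k2 + 2k3 + k4): x = -1.1000, y = -1.0000, dx/dtau = -0.2500, dy/dtau = -1.2500
step 3:
  k1: at (x, y) = (-1.100000, -1.000000), (dx/dtau, dy/dtau) = (-0.250000, -1.250000); Gamma_xxx = 0.000000, Gamma_xxy = 0.000000, Gamma_xyy = 0.000000, Gamma_yxx = 0.000000, Gamma_yxy = 0.000000, Gamma_yyy = 0.000000; k1 = (-0.250000, -1.250000, 0.000000, 0.000000)
  k2: at (x, y) = (-1.125000, -1.125000), (dx/dtau, dy/dtau) = (-0.250000, -1.250000); Gamma_xxx = 0.000000, Gamma_xxy = 0.000000, Gamma_xyy = 0.000000, Gamma_yxx = 0.000000, Gamma_yxy = 0.000000, Gamma_yyy = 0.000000; k2 = (-0.250000, -1.250000, 0.000000, 0.000000)
  k3: at (x, y) = (-1.125000, -1.125000), (dx/dtau, dy/dtau) = (-0.250000, -1.250000); Gamma_xxx = 0.000000, Gamma_xxy = 0.000000, Gamma_xyy = 0.000000, Gamma_yxx = 0.000000, Gamma_yxy = 0.000000, Gamma_yyy = 0.000000; k3 = (-0.250000, -1.250000, 0.000000, 0.000000)
  k4: at (x, y) = (-1.150000, -1.250000), (dx/dtau, dy/dtau) = (-0.250000, -1.250000); Gamma_xxx = 0.000000, Gamma_xxy = 0.000000, Gamma_xyy = 0.000000, Gamma_yxx = 0.000000, Gamma_yxy = 0.000000, Gamma_yyy = 0.000000; k4 = (-0.250000, -1.250000, 0.000000, 0.000000)
  Y <- Y + (h/6)(k1 + 2k2 + 2k3 + k4): x = -1.1500, y = -1.2500, dx/dtau = -0.2500, dy/dtau = -1.2500
step 4:
  k1: at (x, y) = (-1.150000, -1.250000), (dx/dtau, dy/dtau) = (-0.250000, -1.250000); Gamma_xxx = 0.000000, Gamma_xxy = 0.000000, Gamma_xyy = 0.000000, Gamma_yxx = 0.000000, Gamma_yxy = 0.000000, Gamma_yyy = 0.000000; k1 = (-0.250000, -1.250000, 0.000000, 0.000000)
  k2: at (x, y) = (-1.175000, -1.375000), (dx/dtau, dy/dtau) = (-0.250000, -1.250000); Gamma_xxx = 0.000000, Gamma_xxy = 0.000000, Gamma_xyy = 0.000000, Gamma_yxx = 0.000000, Gamma_yxy = 0.000000, Gamma_yyy = 0.000000; k2 = (-0.250000, -1.250000, 0.000000, 0.000000)
  k3: at (x, y) = (-1.175000, -1.375000), (dx/dtau, dy/dtau) = (-0.250000, -1.250000); Gamma_xxx = 0.000000, Gamma_xxy = 0.000000, Gamma_xyy = 0.000000, Gamma_yxx = 0.000000, Gamma_yxy = 0.000000, Gamma_yyy = 0.000000; k3 = (-0.250000, -1.250000, 0.000000, 0.000000)
  k4: at (x, y) = (-1.200000, -1.500000), (dx/dtau, dy/dtau) = (-0.250000, -1.250000); Gamma_xxx = 0.000000, Gamma_xxy = 0.000000, Gamma_xyy = 0.000000, Gamma_yxx = 0.000000, Gamma_yxy = 0.000000, Gamma_yyy = 0.000000; k4 = (-0.250000, -1.250000, 0.000000, 0.000000)
  Y <- Y + (h/6)(k1 + 2k2 + 2k3 + k4): x = -1.2000, y = -1.5000, dx/dtau = -0.2500, dy/dtau = -1.2500


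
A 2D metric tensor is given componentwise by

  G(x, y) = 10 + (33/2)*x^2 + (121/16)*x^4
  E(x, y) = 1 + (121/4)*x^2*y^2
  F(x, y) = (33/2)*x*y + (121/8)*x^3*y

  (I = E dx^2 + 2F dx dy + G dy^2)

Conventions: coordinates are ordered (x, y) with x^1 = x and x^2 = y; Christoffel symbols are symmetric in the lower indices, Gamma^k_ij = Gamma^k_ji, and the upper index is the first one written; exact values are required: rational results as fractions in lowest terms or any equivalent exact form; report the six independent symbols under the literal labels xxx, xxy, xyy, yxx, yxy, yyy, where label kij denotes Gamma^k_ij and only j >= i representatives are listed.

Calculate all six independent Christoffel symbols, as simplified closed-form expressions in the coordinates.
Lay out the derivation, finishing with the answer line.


E = 1 + (121/4)*x^2*y^2; F = (33/2)*x*y + (121/8)*x^3*y; G = 10 + (33/2)*x^2 + (121/16)*x^4
Gamma^k_ij = (1/2) g^{kl} (d_i g_jl + d_j g_il - d_l g_ij), with g^inv = (1/(EG-F^2)) [[G, -F], [-F, E]]
first partials: E_x = (121/2)*x*y^2, E_y = (121/2)*x^2*y, F_x = (33/2)*y + (363/8)*x^2*y, F_y = (33/2)*x + (121/8)*x^3, G_x = 33*x + (121/4)*x^3, G_y = 0
D = EG - F^2 = 10 + (33/2)*x^2 + (121/4)*x^2*y^2 + (121/16)*x^4
expanded: Gamma^x_xx = (G E_x - 2F F_x + F E_y)/(2D), Gamma^x_xy = (G E_y - F G_x)/(2D), Gamma^x_yy = (2G F_y - G G_x - F G_y)/(2D), Gamma^y_xx = (2E F_x - E E_y - F E_x)/(2D), Gamma^y_xy = (E G_x - F E_y)/(2D), Gamma^y_yy = (E G_y - 2F F_y + F G_x)/(2D); substitute and cancel common factors

Answer: Gamma_xxx = 484*x*y^2/(121*x^4 + 484*x^2*y^2 + 264*x^2 + 160), Gamma_xxy = 484*x^2*y/(121*x^4 + 484*x^2*y^2 + 264*x^2 + 160), Gamma_xyy = 0, Gamma_yxx = (242*x^2*y + 264*y)/(121*x^4 + 484*x^2*y^2 + 264*x^2 + 160), Gamma_yxy = (242*x^3 + 264*x)/(121*x^4 + 484*x^2*y^2 + 264*x^2 + 160), Gamma_yyy = 0


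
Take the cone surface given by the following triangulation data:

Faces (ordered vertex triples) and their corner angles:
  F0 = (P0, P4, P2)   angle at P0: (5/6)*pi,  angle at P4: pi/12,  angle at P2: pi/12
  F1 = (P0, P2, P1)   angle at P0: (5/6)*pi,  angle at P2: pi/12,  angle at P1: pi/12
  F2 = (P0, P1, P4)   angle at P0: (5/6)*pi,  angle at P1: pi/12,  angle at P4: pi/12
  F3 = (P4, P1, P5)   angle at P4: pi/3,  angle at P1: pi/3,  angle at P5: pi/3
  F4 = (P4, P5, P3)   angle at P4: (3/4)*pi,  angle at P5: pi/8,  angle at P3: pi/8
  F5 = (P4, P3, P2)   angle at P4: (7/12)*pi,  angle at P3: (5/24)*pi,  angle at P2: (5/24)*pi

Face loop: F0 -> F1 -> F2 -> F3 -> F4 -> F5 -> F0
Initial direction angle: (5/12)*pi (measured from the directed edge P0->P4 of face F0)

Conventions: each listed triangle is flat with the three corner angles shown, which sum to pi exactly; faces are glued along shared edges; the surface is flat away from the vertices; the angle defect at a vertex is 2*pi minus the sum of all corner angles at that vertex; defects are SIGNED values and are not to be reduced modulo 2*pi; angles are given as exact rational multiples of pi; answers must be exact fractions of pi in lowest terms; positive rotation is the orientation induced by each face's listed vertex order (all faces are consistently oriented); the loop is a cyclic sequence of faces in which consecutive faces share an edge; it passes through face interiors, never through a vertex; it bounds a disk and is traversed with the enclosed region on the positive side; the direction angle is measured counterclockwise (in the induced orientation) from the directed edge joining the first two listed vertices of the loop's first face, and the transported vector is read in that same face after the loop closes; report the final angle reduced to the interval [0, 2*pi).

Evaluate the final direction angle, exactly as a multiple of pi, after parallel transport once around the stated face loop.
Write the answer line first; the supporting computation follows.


Answer: final direction angle = pi/12

enclosed vertex P0: corner angles sum to (5/2)*pi, defect = 2*pi - (5/2)*pi = -pi/2
enclosed vertex P4: corner angles sum to (11/6)*pi, defect = 2*pi - (11/6)*pi = pi/6
the final direction is the initial angle plus the enclosed defects, taken mod 2*pi in the induced orientation
final angle = (5/12)*pi - pi/3 = pi/12 (mod 2*pi)


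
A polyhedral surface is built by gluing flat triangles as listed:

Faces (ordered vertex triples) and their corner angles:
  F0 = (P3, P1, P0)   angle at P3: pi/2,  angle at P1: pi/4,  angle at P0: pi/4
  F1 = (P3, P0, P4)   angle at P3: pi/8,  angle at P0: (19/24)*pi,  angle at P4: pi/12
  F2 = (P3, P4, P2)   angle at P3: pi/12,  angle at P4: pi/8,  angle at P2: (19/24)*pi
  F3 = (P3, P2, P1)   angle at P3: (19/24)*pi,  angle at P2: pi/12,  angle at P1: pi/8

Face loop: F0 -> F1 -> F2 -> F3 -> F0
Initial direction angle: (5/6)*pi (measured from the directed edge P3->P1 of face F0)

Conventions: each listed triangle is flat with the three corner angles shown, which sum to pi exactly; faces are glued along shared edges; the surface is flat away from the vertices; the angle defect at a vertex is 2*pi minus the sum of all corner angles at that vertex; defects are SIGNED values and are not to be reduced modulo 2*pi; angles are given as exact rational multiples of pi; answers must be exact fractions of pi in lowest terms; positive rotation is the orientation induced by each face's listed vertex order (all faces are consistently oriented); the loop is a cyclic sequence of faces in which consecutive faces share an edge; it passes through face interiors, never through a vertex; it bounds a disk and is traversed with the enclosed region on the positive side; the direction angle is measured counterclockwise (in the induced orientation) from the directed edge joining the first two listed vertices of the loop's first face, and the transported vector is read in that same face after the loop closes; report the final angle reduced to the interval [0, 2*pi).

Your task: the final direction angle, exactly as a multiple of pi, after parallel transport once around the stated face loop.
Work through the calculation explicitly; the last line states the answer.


enclosed vertex P3: corner angles sum to (3/2)*pi, defect = 2*pi - (3/2)*pi = pi/2
summing the enclosed defects onto the initial angle, mod 2*pi in the induced orientation:
final angle = (5/6)*pi + pi/2 = (4/3)*pi (mod 2*pi)

Answer: final direction angle = (4/3)*pi


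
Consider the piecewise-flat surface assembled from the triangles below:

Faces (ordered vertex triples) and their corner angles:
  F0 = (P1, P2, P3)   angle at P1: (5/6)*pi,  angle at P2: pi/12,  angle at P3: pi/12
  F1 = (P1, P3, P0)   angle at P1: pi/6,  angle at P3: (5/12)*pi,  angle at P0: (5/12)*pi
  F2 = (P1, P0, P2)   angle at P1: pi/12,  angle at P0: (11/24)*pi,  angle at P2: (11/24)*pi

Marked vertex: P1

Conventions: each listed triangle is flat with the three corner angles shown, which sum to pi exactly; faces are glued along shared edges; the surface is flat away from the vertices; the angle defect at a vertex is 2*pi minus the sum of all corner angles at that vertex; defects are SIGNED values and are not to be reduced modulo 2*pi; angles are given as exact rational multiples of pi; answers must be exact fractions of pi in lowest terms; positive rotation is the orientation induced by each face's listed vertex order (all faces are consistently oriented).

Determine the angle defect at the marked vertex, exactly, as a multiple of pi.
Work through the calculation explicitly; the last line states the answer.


Sum of corner angles at P1: (13/12)*pi
defect = 2*pi - (13/12)*pi

Answer: defect(P1) = (11/12)*pi


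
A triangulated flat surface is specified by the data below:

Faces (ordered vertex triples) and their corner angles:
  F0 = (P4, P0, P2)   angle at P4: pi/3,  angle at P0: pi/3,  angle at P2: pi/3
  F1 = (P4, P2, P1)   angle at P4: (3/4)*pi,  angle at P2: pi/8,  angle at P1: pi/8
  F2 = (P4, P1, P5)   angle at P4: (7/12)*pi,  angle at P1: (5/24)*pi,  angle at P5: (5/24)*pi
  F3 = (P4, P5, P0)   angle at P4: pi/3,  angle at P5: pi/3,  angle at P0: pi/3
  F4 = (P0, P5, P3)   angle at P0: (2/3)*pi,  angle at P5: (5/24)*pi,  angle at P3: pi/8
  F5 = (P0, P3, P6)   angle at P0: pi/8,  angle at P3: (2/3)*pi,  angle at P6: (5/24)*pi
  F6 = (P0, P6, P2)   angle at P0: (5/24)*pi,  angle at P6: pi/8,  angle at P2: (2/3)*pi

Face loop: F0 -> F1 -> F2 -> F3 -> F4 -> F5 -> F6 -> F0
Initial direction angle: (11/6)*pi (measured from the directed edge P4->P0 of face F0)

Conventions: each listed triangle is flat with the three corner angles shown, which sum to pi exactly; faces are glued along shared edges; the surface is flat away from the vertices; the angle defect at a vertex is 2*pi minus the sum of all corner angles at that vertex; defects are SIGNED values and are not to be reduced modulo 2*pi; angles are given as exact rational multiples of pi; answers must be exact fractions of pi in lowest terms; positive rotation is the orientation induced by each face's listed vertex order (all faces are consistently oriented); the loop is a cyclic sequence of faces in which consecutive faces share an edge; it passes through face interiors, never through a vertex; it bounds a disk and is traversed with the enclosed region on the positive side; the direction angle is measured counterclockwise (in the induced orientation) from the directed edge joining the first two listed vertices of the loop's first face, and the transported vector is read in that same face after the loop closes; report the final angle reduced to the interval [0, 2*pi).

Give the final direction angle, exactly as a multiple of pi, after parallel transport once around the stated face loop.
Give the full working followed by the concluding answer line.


enclosed vertex P0: corner angles sum to (5/3)*pi, defect = 2*pi - (5/3)*pi = pi/3
enclosed vertex P4: corner angles sum to 2*pi, defect = 2*pi - 2*pi = 0
summing the enclosed defects onto the initial angle, mod 2*pi in the induced orientation:
final angle = (11/6)*pi + pi/3 = pi/6 (mod 2*pi)

Answer: final direction angle = pi/6


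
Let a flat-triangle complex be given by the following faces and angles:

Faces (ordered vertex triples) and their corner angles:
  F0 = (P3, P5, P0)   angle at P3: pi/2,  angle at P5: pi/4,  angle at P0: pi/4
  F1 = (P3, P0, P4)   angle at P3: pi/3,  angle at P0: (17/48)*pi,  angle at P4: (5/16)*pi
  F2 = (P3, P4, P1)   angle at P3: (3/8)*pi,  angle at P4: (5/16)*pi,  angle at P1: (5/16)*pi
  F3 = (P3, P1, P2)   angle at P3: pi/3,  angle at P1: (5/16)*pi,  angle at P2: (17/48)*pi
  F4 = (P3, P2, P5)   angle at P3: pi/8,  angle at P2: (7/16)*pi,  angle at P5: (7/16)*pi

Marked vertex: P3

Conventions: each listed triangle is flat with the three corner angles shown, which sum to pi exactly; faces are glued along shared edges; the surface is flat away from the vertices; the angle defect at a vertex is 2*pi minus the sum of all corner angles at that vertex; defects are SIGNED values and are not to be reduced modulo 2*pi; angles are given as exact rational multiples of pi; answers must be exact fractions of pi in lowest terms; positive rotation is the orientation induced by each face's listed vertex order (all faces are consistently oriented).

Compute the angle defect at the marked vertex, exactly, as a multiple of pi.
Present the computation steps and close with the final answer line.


Sum of corner angles at P3: (5/3)*pi
defect = 2*pi - (5/3)*pi

Answer: defect(P3) = pi/3


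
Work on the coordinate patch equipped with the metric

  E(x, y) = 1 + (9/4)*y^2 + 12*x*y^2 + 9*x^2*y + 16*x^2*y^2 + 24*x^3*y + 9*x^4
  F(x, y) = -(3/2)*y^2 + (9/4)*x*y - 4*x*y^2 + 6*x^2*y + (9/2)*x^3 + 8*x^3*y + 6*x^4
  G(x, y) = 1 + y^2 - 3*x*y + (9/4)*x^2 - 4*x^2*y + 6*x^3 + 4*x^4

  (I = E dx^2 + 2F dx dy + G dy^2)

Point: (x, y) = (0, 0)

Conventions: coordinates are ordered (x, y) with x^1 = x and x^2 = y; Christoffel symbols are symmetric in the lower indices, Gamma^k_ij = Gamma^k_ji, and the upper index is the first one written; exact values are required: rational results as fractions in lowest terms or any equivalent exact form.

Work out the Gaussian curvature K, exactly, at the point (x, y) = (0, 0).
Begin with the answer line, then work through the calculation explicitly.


Answer: K = -9/4

E = 1, F = 0, G = 1, EG - F^2 = 1 at the point
E_x = 0, E_y = 0, F_x = 0, F_y = 0, G_x = 0, G_y = 0
E_yy = 9/2, F_xy = 9/4, G_xx = 9/2
Evaluate Brioschi's two determinant matrices M1, M2 and divide by (EG - F^2)^2.
M1 = [[-E_yy/2 + F_xy - G_xx/2, E_x/2, F_x - E_y/2], [F_y - G_x/2, E, F], [G_y/2, F, G]] = [[-9/4, 0, 0], [0, 1, 0], [0, 0, 1]]; det M1 = -9/4
M2 = [[0, E_y/2, G_x/2], [E_y/2, E, F], [G_x/2, F, G]] = [[0, 0, 0], [0, 1, 0], [0, 0, 1]]; det M2 = 0
det M1 - det M2 = -9/4; K = -9/4 / (1)^2 = -9/4


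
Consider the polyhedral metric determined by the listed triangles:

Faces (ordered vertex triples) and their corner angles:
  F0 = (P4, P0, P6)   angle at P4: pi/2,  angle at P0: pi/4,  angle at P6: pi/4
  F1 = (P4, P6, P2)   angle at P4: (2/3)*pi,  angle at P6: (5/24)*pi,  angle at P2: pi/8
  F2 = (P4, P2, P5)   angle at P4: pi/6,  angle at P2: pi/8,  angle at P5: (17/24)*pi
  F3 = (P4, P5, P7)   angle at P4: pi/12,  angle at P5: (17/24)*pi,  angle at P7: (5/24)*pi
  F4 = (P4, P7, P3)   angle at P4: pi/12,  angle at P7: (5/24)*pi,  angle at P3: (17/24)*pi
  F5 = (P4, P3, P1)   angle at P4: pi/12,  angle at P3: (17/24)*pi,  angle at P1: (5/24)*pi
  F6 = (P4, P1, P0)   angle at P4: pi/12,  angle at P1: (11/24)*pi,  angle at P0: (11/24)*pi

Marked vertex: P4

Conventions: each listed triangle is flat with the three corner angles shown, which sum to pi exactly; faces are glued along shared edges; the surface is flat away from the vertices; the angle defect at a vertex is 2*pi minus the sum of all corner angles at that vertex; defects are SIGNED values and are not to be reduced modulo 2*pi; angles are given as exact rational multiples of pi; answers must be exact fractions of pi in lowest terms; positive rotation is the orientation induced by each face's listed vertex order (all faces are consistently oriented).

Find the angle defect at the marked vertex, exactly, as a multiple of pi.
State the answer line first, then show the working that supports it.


Answer: defect(P4) = pi/3

Sum of corner angles at P4: (5/3)*pi
defect = 2*pi - (5/3)*pi


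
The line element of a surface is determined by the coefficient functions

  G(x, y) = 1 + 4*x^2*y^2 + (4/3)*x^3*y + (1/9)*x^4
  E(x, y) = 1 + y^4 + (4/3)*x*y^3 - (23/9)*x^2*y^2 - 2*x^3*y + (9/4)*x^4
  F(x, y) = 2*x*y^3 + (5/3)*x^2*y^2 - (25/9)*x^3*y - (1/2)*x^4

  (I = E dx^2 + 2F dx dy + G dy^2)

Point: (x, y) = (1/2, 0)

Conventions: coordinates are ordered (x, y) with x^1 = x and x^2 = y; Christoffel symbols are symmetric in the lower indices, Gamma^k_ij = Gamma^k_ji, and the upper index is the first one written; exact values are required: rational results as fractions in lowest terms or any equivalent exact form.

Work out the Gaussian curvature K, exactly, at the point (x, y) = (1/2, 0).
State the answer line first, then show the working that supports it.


Answer: K = -534528/436921

E = 73/64, F = -1/32, G = 145/144, EG - F^2 = 661/576 at the point
E_x = 9/8, E_y = -1/4, F_x = -1/4, F_y = -25/72, G_x = 1/18, G_y = 1/6
E_yy = -23/18, F_xy = -25/12, G_xx = 1/3
Evaluate Brioschi's two determinant matrices M1, M2 and divide by (EG - F^2)^2.
M1 = [[-E_yy/2 + F_xy - G_xx/2, E_x/2, F_x - E_y/2], [F_y - G_x/2, E, F], [G_y/2, F, G]] = [[-29/18, 9/16, -1/8], [-3/8, 73/64, -1/32], [1/12, -1/32, 145/144]]; det M1 = -8437/5184
M2 = [[0, E_y/2, G_x/2], [E_y/2, E, F], [G_x/2, F, G]] = [[0, -1/8, 1/36], [-1/8, 73/64, -1/32], [1/36, -1/32, 145/144]]; det M2 = -85/5184
det M1 - det M2 = -29/18; K = -29/18 / (661/576)^2 = -534528/436921


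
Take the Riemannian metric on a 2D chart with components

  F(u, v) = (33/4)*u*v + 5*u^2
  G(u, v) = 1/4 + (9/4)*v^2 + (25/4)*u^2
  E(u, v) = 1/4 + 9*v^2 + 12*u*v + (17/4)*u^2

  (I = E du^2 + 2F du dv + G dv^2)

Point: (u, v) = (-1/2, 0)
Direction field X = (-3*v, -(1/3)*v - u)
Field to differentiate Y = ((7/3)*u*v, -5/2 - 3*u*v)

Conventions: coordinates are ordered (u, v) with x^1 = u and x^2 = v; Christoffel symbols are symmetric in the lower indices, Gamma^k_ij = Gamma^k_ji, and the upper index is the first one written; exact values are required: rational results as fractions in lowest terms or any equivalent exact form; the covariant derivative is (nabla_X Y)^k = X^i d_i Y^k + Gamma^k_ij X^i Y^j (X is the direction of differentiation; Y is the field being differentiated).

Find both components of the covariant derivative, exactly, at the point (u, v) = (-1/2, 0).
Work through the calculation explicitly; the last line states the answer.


E = 21/16, F = 5/4, G = 29/16 at the point
E_u = -17/4, E_v = -6, F_u = -5, F_v = -33/8, G_u = -25/4, G_v = 0
EG - F^2 = 209/256;  g^inv = (256/209) * [[29/16, -5/4], [-5/4, 21/16]]
first-kind symbols [ij,l] = (1/2)(d_i g_jl + d_j g_il - d_l g_ij): [uu,u] = E_u/2 = -17/8, [uu,v] = F_u - E_v/2 = -2, [uv,u] = E_v/2 = -3, [uv,v] = G_u/2 = -25/8, [vv,u] = F_v - G_u/2 = -1, [vv,v] = G_v/2 = 0
Gamma^u_ij = (G*[ij,u] - F*[ij,v])/(EG - F^2), Gamma^v_ij = (E*[ij,v] - F*[ij,u])/(EG - F^2)
Gamma_uuu = -346/209, Gamma_uuv = -392/209, Gamma_uvv = -464/209, Gamma_vuu = 8/209, Gamma_vuv = -90/209, Gamma_vvv = 320/209
X = (0, 1/2), Y = (0, -5/2) at the point

Answer: (nabla_X Y)^u = 5497/2508, (nabla_X Y)^v = -973/836


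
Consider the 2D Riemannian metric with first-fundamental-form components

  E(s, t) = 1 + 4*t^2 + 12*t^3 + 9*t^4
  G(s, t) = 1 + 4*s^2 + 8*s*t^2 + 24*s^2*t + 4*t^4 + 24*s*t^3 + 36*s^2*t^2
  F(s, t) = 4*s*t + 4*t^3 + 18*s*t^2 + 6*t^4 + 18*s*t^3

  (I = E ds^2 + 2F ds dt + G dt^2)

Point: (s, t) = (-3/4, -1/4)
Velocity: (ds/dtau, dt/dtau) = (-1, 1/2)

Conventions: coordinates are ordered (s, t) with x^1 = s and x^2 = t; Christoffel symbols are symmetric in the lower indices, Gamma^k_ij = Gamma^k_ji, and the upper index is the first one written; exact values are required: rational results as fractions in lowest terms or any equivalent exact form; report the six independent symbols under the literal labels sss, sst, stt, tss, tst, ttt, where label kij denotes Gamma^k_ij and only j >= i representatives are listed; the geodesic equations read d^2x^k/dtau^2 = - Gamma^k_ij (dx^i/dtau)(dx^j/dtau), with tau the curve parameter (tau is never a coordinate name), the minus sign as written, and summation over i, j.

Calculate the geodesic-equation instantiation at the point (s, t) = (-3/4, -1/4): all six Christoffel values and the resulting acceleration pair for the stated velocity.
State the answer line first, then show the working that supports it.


Answer: Gamma_sss = 0, Gamma_sst = -40/297, Gamma_stt = 40/27, Gamma_tss = 0, Gamma_tst = -32/297, Gamma_ttt = 32/27; accelerations (d^2s/dtau^2, d^2t/dtau^2) = (-50/99, -40/99)

E = 281/256, F = 5/64, G = 17/16 at the point
E_s = 0, E_t = -5/16, F_s = -5/32, F_t = 51/32, G_s = -1/4, G_t = 11/4
EG - F^2 = 297/256;  g^inv = (256/297) * [[17/16, -5/64], [-5/64, 281/256]]
first-kind symbols [ij,l] = (1/2)(d_i g_jl + d_j g_il - d_l g_ij): [ss,s] = E_s/2 = 0, [ss,t] = F_s - E_t/2 = 0, [st,s] = E_t/2 = -5/32, [st,t] = G_s/2 = -1/8, [tt,s] = F_t - G_s/2 = 55/32, [tt,t] = G_t/2 = 11/8
Gamma^s_ij = (G*[ij,s] - F*[ij,t])/(EG - F^2), Gamma^t_ij = (E*[ij,t] - F*[ij,s])/(EG - F^2)
Gamma_sss = 0, Gamma_sst = -40/297, Gamma_stt = 40/27, Gamma_tss = 0, Gamma_tst = -32/297, Gamma_ttt = 32/27
d^2s/dtau^2 = -(Gamma_sss*(-1)^2 + 2*Gamma_sst*(-1)*(1/2) + Gamma_stt*(1/2)^2) = -50/99
d^2t/dtau^2 = -(Gamma_tss*(-1)^2 + 2*Gamma_tst*(-1)*(1/2) + Gamma_ttt*(1/2)^2) = -40/99


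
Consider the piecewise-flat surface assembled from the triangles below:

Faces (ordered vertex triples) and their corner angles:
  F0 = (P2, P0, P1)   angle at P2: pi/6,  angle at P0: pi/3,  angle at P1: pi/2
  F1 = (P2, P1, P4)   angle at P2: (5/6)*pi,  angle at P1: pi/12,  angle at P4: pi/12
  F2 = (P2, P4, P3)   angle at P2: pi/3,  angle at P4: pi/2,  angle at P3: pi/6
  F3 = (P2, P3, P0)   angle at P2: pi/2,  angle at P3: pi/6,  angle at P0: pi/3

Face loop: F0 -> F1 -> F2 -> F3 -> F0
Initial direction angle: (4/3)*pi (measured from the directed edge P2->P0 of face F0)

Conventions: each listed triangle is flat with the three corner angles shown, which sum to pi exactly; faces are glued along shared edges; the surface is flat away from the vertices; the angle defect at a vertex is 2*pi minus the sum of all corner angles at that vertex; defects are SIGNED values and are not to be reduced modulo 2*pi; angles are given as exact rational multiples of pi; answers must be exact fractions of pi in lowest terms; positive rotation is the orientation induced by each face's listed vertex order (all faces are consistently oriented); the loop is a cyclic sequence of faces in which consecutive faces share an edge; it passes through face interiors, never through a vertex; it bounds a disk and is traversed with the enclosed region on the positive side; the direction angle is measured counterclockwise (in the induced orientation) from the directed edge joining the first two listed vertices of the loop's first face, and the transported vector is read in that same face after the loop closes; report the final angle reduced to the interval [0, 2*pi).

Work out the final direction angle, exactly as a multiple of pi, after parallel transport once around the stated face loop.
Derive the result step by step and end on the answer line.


enclosed vertex P2: corner angles sum to (11/6)*pi, defect = 2*pi - (11/6)*pi = pi/6
holonomy = initial angle + sum of enclosed defects (mod 2*pi), positive in the induced orientation
final angle = (4/3)*pi + pi/6 = (3/2)*pi (mod 2*pi)

Answer: final direction angle = (3/2)*pi


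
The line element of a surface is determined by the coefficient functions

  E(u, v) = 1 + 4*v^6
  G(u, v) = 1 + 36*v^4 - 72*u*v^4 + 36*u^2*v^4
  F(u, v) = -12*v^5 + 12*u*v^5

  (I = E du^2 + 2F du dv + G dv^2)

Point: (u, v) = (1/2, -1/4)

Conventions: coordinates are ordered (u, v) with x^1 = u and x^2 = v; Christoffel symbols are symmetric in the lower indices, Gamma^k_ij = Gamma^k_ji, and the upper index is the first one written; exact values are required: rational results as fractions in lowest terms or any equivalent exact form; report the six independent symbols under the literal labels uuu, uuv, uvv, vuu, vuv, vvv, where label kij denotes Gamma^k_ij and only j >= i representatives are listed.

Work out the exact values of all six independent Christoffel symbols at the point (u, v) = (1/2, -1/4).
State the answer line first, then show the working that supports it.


Answer: Gamma_uuu = 0, Gamma_uuv = -12/1061, Gamma_uvv = -48/1061, Gamma_vuu = 0, Gamma_vuv = -72/1061, Gamma_vvv = -288/1061

E = 1025/1024, F = 3/512, G = 265/256 at the point
E_u = 0, E_v = -3/128, F_u = -3/256, F_v = -15/128, G_u = -9/64, G_v = -9/16
EG - F^2 = 1061/1024;  g^inv = (1024/1061) * [[265/256, -3/512], [-3/512, 1025/1024]]
first-kind symbols [ij,l] = (1/2)(d_i g_jl + d_j g_il - d_l g_ij): [uu,u] = E_u/2 = 0, [uu,v] = F_u - E_v/2 = 0, [uv,u] = E_v/2 = -3/256, [uv,v] = G_u/2 = -9/128, [vv,u] = F_v - G_u/2 = -3/64, [vv,v] = G_v/2 = -9/32
Gamma^u_ij = (G*[ij,u] - F*[ij,v])/(EG - F^2), Gamma^v_ij = (E*[ij,v] - F*[ij,u])/(EG - F^2)


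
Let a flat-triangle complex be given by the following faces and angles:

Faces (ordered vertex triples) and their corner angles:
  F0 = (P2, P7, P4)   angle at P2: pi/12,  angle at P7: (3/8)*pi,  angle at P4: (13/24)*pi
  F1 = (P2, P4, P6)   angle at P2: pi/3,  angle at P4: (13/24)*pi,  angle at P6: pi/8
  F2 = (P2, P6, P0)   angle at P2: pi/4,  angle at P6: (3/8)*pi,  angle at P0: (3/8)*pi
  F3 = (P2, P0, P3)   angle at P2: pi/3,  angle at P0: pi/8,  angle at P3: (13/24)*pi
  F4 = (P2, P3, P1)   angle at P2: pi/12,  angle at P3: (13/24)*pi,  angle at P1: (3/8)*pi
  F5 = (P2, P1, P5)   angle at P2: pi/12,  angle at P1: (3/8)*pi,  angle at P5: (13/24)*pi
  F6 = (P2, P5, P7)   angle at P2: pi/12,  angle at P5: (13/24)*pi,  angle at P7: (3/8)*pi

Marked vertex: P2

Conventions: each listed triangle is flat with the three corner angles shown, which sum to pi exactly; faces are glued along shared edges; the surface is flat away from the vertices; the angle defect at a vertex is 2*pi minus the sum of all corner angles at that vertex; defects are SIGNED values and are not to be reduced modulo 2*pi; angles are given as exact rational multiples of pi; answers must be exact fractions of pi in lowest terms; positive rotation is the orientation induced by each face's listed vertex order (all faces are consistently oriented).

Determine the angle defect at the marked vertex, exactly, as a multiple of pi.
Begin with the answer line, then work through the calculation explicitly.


Answer: defect(P2) = (3/4)*pi

Sum of corner angles at P2: (5/4)*pi
defect = 2*pi - (5/4)*pi


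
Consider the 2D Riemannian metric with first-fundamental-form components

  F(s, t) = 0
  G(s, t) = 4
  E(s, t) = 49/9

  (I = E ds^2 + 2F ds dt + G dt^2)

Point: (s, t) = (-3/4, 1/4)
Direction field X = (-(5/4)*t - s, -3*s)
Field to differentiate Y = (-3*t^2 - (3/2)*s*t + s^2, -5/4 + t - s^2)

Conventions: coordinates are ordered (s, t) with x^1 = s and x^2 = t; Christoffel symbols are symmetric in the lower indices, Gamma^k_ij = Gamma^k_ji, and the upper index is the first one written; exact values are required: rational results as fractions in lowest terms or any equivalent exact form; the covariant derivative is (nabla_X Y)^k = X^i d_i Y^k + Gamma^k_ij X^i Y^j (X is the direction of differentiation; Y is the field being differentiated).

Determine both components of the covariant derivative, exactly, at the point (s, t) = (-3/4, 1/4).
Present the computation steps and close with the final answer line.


E = 49/9, F = 0, G = 4 at the point
E_s = 0, E_t = 0, F_s = 0, F_t = 0, G_s = 0, G_t = 0
EG - F^2 = 196/9;  g^inv = (9/196) * [[4, 0], [0, 49/9]]
first-kind symbols [ij,l] = (1/2)(d_i g_jl + d_j g_il - d_l g_ij): [ss,s] = E_s/2 = 0, [ss,t] = F_s - E_t/2 = 0, [st,s] = E_t/2 = 0, [st,t] = G_s/2 = 0, [tt,s] = F_t - G_s/2 = 0, [tt,t] = G_t/2 = 0
Gamma^s_ij = (G*[ij,s] - F*[ij,t])/(EG - F^2), Gamma^t_ij = (E*[ij,t] - F*[ij,s])/(EG - F^2)
Gamma_sss = 0, Gamma_sst = 0, Gamma_stt = 0, Gamma_tss = 0, Gamma_tst = 0, Gamma_ttt = 0
X = (7/16, 9/4), Y = (21/32, -25/16) at the point

Answer: (nabla_X Y)^s = -213/128, (nabla_X Y)^t = 93/32
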